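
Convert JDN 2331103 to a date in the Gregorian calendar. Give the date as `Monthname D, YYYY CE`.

March 29, 1670 CE

JDN 2451545 is 1 Jan 2000; 2331103 is −120442 days from there.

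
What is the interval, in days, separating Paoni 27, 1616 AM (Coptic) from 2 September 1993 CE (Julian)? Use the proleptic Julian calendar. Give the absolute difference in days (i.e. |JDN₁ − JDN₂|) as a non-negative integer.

First date → JDN 2415205; second date → JDN 2449246.
The interval is |2415205 − 2449246| = 34041 days.

34041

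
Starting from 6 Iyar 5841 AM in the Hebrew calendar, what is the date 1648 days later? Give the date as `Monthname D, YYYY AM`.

Counting 1648 days forward from JDN 2481265 reaches JDN 2482913, which is Kislev 1, 5846 AM.

Kislev 1, 5846 AM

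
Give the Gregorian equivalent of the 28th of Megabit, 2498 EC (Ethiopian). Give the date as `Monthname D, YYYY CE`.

April 10, 2506 CE

Both dates share Julian Day Number 2636457; in the Gregorian calendar that is 10 April 2506 CE.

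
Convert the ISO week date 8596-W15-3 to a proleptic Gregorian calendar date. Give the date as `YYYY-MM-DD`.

8596-04-13

ISO week 1 of 8596 is the week containing the first Thursday of 8596.
Week 15, day 3 (Wednesday) lands on 8596-04-13.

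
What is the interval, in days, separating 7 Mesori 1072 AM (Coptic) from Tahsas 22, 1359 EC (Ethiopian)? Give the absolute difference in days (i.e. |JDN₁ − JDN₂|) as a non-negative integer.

First date → JDN 2216549; second date → JDN 2220341.
The interval is |2216549 − 2220341| = 3792 days.

3792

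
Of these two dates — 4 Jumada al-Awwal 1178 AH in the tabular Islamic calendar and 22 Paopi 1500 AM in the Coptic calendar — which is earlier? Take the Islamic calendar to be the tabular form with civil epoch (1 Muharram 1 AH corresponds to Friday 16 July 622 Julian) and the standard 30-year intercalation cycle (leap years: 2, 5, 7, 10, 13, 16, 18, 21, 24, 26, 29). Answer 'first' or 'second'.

first

First date → JDN 2365651; second date → JDN 2372591.
JDN 2365651 < JDN 2372591, so the first date is earlier.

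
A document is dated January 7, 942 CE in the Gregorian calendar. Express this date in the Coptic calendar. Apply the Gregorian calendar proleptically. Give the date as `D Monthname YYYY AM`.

Julian Day Number of the source date = 2065125.
Converting JDN 2065125 to the Coptic calendar gives 7 Tobi 658 AM.

7 Tobi 658 AM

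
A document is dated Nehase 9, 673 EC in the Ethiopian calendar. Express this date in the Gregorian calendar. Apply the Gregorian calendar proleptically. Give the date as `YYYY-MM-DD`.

0681-08-05

Julian Day Number of the source date = 1970007.
Converting JDN 1970007 to the Gregorian calendar gives 5 August 681 CE.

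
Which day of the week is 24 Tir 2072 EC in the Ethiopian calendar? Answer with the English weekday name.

In the Gregorian calendar this is 2 February 2080 (JDN 2480797).
JDN 2480797 mod 7 = 4, and JDN 0 was a Monday, so this is a Friday.

Friday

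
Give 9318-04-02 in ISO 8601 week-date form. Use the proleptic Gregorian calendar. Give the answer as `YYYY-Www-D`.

The weekday is Saturday (ISO weekday 6).
That Saturday belongs to ISO week 13 of ISO year 9318.

9318-W13-6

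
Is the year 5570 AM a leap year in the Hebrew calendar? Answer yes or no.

Hebrew year 5570 is year 3 of its 19-year Metonic cycle; leap years are at positions 3, 6, 8, 11, 14, 17, 19, so it is a leap year (13 months).

yes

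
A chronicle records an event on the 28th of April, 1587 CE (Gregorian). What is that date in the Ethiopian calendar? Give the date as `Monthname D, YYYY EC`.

Miyazya 23, 1579 EC

Julian Day Number of the source date = 2300817.
Converting JDN 2300817 to the Ethiopian calendar gives 23 Miyazya 1579 EC.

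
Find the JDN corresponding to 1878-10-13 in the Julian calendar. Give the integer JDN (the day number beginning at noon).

In the Gregorian calendar the same day is 25 October 1878.
JDN 2400001 is 17 November 1858 CE (Gregorian), MJD 0; the target day is +7282 days from there, so JDN = 2407283.

2407283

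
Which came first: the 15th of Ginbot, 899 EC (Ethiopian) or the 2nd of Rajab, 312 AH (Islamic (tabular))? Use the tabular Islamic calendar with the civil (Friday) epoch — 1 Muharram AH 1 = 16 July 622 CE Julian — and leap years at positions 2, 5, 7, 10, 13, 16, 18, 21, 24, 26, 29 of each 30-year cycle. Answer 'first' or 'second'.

first

First date → JDN 2052469; second date → JDN 2058826.
JDN 2052469 < JDN 2058826, so the first date is earlier.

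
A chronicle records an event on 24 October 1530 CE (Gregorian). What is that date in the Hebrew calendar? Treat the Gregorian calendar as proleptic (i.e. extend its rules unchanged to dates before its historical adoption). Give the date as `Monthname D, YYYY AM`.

Tishrei 23, 5291 AM

Both dates share Julian Day Number 2280177; in the Hebrew calendar that is 23 Tishrei 5291 AM.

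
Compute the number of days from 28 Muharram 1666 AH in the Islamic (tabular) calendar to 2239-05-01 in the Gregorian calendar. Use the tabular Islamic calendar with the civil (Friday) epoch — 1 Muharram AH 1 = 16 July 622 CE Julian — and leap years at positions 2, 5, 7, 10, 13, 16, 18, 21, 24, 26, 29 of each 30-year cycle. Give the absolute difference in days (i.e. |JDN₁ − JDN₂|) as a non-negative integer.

JDN of the first date = 2538487.
JDN of the second date = 2538958.
|2538958 − 2538487| = 471.

471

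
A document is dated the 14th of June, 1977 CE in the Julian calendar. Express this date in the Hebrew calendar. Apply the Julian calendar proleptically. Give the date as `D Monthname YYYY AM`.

Both dates share Julian Day Number 2443322; in the Hebrew calendar that is 11 Tammuz 5737 AM.

11 Tammuz 5737 AM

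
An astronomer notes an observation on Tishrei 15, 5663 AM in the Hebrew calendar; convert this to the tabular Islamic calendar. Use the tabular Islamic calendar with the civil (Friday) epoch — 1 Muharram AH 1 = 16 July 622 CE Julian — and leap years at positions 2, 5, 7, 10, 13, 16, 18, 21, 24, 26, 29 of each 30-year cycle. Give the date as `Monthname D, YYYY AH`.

The source date corresponds to 16 October 1902 in the Gregorian calendar (JDN 2416039).
That day falls on 13 Rajab 1320 AH in the tabular Islamic calendar.

Rajab 13, 1320 AH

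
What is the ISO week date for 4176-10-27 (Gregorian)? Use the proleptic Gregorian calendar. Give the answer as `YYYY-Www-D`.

The weekday is Sunday (ISO weekday 7).
That Sunday belongs to ISO week 43 of ISO year 4176.

4176-W43-7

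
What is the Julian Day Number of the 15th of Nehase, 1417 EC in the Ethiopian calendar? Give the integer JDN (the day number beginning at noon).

In the proleptic Gregorian calendar the same day is 17 August 1425.
JDN 2451545 is 1 January 2000 CE (Gregorian); the target day is −209786 days from there, so JDN = 2241759.

2241759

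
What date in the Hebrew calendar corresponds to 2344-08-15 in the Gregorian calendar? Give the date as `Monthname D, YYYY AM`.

Elul 5, 6104 AM

Julian Day Number of the source date = 2577415.
Converting JDN 2577415 to the Hebrew calendar gives 5 Elul 6104 AM.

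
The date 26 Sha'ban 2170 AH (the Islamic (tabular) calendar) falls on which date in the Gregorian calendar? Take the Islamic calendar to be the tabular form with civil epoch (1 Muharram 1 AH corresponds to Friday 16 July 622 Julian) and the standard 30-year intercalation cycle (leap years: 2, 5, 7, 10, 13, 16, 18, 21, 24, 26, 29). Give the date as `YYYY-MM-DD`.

Julian Day Number of the source date = 2717293.
Converting JDN 2717293 to the Gregorian calendar gives 6 August 2727 CE.

2727-08-06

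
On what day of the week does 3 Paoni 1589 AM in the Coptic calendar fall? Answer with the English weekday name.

Monday

This is JDN 2405319 (9 June 1873 Gregorian).
JDN 2405319 mod 7 = 0, and JDN 0 was a Monday, so this is a Monday.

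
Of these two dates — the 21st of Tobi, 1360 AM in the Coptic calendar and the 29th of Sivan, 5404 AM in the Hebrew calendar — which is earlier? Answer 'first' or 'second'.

The two dates have Julian Day Numbers 2321545 and 2321703 respectively.
Since 2321545 < 2321703, the first date comes first.

first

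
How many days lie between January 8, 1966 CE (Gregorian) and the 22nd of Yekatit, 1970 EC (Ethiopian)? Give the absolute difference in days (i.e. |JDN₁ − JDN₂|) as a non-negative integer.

JDN of the first date = 2439134.
JDN of the second date = 2443569.
|2443569 − 2439134| = 4435.

4435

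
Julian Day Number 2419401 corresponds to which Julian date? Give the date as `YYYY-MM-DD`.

1911-12-17

The Gregorian equivalent of JDN 2419401 is 30 December 1911.
In the Julian calendar that day is 1911-12-17.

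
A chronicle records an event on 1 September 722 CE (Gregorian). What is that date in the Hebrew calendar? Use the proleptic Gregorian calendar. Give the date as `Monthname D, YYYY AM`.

Julian Day Number of the source date = 1985008.
Converting JDN 1985008 to the Hebrew calendar gives 10 Elul 4482 AM.

Elul 10, 4482 AM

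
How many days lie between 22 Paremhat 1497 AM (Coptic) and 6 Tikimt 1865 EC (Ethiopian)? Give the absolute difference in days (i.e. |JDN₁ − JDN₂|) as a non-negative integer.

JDN of the first date = 2371645.
JDN of the second date = 2405082.
|2405082 − 2371645| = 33437.

33437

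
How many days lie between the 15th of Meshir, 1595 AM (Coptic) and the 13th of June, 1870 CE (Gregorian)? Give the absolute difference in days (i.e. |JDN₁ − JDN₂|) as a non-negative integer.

3175

JDN of the first date = 2407402.
JDN of the second date = 2404227.
|2404227 − 2407402| = 3175.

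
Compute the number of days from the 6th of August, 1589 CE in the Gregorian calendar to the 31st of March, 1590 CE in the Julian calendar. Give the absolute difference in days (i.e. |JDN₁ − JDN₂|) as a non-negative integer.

First date → JDN 2301648; second date → JDN 2301895.
The interval is |2301648 − 2301895| = 247 days.

247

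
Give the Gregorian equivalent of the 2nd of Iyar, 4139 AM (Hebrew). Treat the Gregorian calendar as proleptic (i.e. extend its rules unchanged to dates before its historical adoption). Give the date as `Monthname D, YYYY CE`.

April 6, 379 CE

Both dates share Julian Day Number 1859582; in the Gregorian calendar that is 6 April 379 CE.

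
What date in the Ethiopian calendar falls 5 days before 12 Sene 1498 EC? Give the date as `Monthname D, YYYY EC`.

Counting 5 days back from JDN 2271281 reaches JDN 2271276, which is Sene 7, 1498 EC.

Sene 7, 1498 EC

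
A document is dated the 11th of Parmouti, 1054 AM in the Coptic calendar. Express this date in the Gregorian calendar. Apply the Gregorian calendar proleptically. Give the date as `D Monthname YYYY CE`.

14 April 1338 CE

Julian Day Number of the source date = 2209858.
Converting JDN 2209858 to the Gregorian calendar gives 14 April 1338 CE.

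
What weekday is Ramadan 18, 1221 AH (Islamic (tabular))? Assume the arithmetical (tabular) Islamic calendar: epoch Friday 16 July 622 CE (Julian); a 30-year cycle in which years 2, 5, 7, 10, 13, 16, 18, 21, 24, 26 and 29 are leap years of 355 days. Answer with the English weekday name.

This is JDN 2381020 (29 November 1806 Gregorian).
Since JDN mod 7 = 5 (0 = Monday), the day is Saturday.

Saturday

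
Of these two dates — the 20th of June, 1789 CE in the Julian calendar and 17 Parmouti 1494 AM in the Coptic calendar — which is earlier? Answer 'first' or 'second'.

Converting both to JDN: 2374661 vs 2370574; the smaller is the second.

second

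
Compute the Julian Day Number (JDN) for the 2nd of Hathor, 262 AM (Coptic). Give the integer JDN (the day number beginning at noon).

1920421

Equivalently 31 October 545 (proleptic Gregorian).
JDN 2451545 is 1 January 2000 CE (Gregorian); the target day is −531124 days from there, so JDN = 1920421.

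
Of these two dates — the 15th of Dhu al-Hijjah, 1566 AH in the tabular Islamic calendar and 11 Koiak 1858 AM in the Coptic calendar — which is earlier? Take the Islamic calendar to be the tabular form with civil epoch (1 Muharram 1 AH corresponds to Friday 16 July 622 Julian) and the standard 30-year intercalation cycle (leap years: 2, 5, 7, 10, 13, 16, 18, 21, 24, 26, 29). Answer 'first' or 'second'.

first

The two dates have Julian Day Numbers 2503363 and 2503399 respectively.
Since 2503363 < 2503399, the first date comes first.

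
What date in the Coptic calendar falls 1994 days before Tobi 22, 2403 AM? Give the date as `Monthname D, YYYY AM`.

Mesori 9, 2397 AM

JDN of Tobi 22, 2403 AM = 2702501.
2702501 − 1994 = 2700507.
JDN 2700507 in the Coptic calendar is Mesori 9, 2397 AM.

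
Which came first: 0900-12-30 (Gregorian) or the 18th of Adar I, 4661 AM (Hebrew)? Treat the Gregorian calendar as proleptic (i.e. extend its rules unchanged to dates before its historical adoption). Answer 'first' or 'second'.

first

The two dates have Julian Day Numbers 2050142 and 2050189 respectively.
Since 2050142 < 2050189, the first date comes first.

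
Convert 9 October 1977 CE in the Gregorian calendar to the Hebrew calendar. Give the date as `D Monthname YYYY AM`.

27 Tishrei 5738 AM

Julian Day Number of the source date = 2443426.
Converting JDN 2443426 to the Hebrew calendar gives 27 Tishrei 5738 AM.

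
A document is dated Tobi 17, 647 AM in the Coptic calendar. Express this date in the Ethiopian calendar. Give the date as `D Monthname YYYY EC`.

17 Tir 923 EC

Julian Day Number of the source date = 2061117.
Converting JDN 2061117 to the Ethiopian calendar gives 17 Tir 923 EC.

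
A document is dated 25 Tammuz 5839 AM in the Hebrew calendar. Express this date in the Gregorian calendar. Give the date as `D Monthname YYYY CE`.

Julian Day Number of the source date = 2480604.
Converting JDN 2480604 to the Gregorian calendar gives 24 July 2079 CE.

24 July 2079 CE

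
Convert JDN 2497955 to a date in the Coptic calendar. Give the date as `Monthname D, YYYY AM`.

Tobi 16, 1843 AM

JDN 2497955 is 25 January 2127 in the Gregorian calendar.
In the Coptic calendar that day is Tobi 16, 1843 AM.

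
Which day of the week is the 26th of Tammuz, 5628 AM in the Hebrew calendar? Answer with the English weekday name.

This is JDN 2403530 (16 July 1868 Gregorian).
JDN 2403530 mod 7 = 3, and JDN 0 was a Monday, so this is a Thursday.

Thursday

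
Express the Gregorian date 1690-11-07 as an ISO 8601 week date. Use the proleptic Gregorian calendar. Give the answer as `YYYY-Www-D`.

The weekday is Tuesday (ISO weekday 2).
That Tuesday belongs to ISO week 45 of ISO year 1690.

1690-W45-2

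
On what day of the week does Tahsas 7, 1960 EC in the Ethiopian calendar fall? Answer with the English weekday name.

In the Gregorian calendar this is 17 December 1967 (JDN 2439842).
Since JDN mod 7 = 6 (0 = Monday), the day is Sunday.

Sunday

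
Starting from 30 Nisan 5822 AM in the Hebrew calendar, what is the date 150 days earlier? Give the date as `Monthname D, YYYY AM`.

Kislev 28, 5822 AM

The starting date is JDN 2474320; 2474320 − 150 = 2474170.
JDN 2474170 corresponds to Kislev 28, 5822 AM.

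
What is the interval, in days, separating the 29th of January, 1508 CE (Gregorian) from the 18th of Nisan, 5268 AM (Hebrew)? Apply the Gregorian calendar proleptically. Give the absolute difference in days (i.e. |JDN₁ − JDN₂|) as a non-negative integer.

First date → JDN 2271873; second date → JDN 2271933.
The interval is |2271873 − 2271933| = 60 days.

60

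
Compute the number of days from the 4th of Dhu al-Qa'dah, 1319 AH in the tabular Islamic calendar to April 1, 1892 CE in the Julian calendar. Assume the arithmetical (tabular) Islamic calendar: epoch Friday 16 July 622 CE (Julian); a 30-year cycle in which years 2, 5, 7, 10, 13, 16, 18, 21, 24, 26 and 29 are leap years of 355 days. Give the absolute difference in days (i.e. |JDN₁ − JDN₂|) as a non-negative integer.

JDN of the first date = 2415793.
JDN of the second date = 2412202.
|2412202 − 2415793| = 3591.

3591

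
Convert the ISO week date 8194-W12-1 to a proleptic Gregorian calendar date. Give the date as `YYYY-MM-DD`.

ISO week 1 of 8194 is the week containing the first Thursday of 8194.
Week 12, day 1 (Monday) lands on 8194-03-17.

8194-03-17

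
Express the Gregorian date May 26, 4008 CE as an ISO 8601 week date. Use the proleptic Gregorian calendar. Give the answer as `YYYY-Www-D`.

The weekday is Monday (ISO weekday 1).
That Monday belongs to ISO week 22 of ISO year 4008.

4008-W22-1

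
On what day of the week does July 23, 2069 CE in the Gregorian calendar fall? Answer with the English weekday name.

Tuesday

2476951 ≡ 1 (mod 7); counting from Monday = 0 gives Tuesday.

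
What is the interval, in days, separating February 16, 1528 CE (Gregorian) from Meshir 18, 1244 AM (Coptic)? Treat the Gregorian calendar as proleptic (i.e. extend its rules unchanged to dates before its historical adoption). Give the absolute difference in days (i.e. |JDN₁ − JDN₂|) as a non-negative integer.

7

First date → JDN 2279196; second date → JDN 2279203.
The interval is |2279196 − 2279203| = 7 days.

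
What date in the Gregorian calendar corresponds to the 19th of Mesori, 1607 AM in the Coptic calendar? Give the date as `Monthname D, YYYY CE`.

Both dates share Julian Day Number 2411969; in the Gregorian calendar that is 24 August 1891 CE.

August 24, 1891 CE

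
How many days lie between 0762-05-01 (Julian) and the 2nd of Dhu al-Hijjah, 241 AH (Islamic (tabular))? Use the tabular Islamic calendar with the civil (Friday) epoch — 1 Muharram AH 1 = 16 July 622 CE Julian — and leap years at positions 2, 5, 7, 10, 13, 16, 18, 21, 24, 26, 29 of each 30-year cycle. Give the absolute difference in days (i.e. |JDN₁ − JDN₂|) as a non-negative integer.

34315

JDN of the first date = 1999499.
JDN of the second date = 2033814.
|2033814 − 1999499| = 34315.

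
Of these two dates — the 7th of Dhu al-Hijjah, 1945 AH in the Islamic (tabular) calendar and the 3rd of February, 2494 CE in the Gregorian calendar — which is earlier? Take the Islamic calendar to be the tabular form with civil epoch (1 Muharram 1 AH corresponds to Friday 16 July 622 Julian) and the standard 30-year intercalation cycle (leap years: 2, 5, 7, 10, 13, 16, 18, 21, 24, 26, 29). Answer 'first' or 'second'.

second

The two dates have Julian Day Numbers 2637660 and 2632009 respectively.
Since 2632009 < 2637660, the second date comes first.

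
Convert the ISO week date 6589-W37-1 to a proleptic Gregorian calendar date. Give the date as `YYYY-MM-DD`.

ISO week 1 of 6589 is the week containing the first Thursday of 6589.
Week 37, day 1 (Monday) lands on 6589-09-07.

6589-09-07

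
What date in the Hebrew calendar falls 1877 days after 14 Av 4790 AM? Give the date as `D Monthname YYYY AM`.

JDN of 14 Av 4790 AM = 2097462.
2097462 + 1877 = 2099339.
JDN 2099339 in the Hebrew calendar is 29 Elul 4795 AM.

29 Elul 4795 AM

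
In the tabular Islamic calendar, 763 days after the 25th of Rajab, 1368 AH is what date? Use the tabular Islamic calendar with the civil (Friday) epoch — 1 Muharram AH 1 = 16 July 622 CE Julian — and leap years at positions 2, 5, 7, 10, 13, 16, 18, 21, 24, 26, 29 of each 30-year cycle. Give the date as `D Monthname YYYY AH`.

20 Ramadan 1370 AH

Counting 763 days forward from JDN 2433060 reaches JDN 2433823, which is 20 Ramadan 1370 AH.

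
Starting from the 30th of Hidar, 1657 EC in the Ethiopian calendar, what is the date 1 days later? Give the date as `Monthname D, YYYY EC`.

Tahsas 1, 1657 EC

Counting 1 day forward from JDN 2329164 reaches JDN 2329165, which is Tahsas 1, 1657 EC.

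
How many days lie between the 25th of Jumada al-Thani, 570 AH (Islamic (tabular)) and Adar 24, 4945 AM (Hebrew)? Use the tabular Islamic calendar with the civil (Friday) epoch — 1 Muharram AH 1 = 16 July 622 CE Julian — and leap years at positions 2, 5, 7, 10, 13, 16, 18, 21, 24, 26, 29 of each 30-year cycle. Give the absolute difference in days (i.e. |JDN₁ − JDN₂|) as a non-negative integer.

3690

JDN of the first date = 2150247.
JDN of the second date = 2153937.
|2153937 − 2150247| = 3690.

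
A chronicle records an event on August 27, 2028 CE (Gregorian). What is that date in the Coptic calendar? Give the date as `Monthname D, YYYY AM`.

Julian Day Number of the source date = 2462011.
Converting JDN 2462011 to the Coptic calendar gives 21 Mesori 1744 AM.

Mesori 21, 1744 AM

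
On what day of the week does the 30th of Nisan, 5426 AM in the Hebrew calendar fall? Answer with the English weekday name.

Equivalently 5 May 1666 Gregorian, JDN 2329679.
JDN 2329679 mod 7 = 2, and JDN 0 was a Monday, so this is a Wednesday.

Wednesday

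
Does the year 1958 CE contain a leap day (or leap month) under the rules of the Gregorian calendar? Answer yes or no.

no

1958 is not divisible by 4, so it is a common year.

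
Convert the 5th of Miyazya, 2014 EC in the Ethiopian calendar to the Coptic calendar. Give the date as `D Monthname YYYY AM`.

5 Parmouti 1738 AM

The source date corresponds to 13 April 2022 in the Gregorian calendar (JDN 2459683).
That day falls on 5 Parmouti 1738 AM in the Coptic calendar.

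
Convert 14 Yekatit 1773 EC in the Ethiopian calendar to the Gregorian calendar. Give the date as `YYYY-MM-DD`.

Both dates share Julian Day Number 2371607; in the Gregorian calendar that is 19 February 1781 CE.

1781-02-19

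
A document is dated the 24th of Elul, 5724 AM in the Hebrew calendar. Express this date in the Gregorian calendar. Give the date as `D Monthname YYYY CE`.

1 September 1964 CE

Both dates share Julian Day Number 2438640; in the Gregorian calendar that is 1 September 1964 CE.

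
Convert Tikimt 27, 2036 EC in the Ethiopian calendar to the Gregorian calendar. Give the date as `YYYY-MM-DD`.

2043-11-07

Both dates share Julian Day Number 2467561; in the Gregorian calendar that is 7 November 2043 CE.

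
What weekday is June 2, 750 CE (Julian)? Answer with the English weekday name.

In the proleptic Gregorian calendar this is 6 June 750 (JDN 1995148).
Since JDN mod 7 = 1 (0 = Monday), the day is Tuesday.

Tuesday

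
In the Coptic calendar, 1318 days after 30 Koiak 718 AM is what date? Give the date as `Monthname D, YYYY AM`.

Mesori 12, 721 AM

The starting date is JDN 2087033; 2087033 + 1318 = 2088351.
JDN 2088351 corresponds to Mesori 12, 721 AM.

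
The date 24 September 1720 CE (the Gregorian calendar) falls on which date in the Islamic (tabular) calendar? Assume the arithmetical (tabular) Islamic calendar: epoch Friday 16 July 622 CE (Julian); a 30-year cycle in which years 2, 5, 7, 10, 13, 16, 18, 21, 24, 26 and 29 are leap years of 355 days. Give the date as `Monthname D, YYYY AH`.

Both dates share Julian Day Number 2349544; in the tabular Islamic calendar that is 21 Dhu al-Qa'dah 1132 AH.

Dhu al-Qa'dah 21, 1132 AH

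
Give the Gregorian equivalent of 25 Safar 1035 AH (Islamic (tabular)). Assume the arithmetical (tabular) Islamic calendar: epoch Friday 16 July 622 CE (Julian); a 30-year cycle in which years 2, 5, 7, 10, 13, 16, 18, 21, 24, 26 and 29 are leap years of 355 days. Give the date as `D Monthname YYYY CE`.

26 November 1625 CE

Julian Day Number of the source date = 2314909.
Converting JDN 2314909 to the Gregorian calendar gives 26 November 1625 CE.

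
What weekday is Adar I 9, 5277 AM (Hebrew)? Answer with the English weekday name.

Sunday

In the proleptic Gregorian calendar this is 11 February 1517 (JDN 2275174).
JDN 2275174 mod 7 = 6, and JDN 0 was a Monday, so this is a Sunday.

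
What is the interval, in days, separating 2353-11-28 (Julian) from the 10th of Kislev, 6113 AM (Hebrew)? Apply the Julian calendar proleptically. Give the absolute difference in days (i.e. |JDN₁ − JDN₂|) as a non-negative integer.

391

JDN of the first date = 2580823.
JDN of the second date = 2580432.
|2580432 − 2580823| = 391.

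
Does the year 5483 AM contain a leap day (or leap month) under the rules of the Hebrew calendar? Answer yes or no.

Hebrew year 5483 is year 11 of its 19-year Metonic cycle; leap years are at positions 3, 6, 8, 11, 14, 17, 19, so it is a leap year (13 months).

yes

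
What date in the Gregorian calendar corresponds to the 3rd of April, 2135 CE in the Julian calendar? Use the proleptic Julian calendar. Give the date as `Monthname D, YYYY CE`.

April 17, 2135 CE

For dates in this range the Gregorian date is 14 days ahead of the Julian.
3 April 2135 Julian + 14 days → 17 April 2135 Gregorian.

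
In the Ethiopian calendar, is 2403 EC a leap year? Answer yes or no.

yes

2403 mod 4 = 3; in the Ethiopian calendar a year is leap when year mod 4 = 3, so it is a leap year.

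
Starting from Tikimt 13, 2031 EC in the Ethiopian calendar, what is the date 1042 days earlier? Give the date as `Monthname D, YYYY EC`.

Counting 1042 days back from JDN 2465720 reaches JDN 2464678, which is Tahsas 6, 2028 EC.

Tahsas 6, 2028 EC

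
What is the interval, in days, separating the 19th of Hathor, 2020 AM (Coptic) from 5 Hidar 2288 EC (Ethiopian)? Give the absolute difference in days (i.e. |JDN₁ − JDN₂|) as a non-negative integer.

JDN of the first date = 2562548.
JDN of the second date = 2559612.
|2559612 − 2562548| = 2936.

2936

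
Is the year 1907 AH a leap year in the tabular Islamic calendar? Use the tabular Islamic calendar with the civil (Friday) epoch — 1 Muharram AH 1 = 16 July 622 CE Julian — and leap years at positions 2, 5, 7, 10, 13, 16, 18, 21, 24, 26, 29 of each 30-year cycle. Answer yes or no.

no

Year 1907 AH is year 17 of its 30-year cycle; leap positions are 2, 5, 7, 10, 13, 16, 18, 21, 24, 26, 29, so it is a common year (354 days).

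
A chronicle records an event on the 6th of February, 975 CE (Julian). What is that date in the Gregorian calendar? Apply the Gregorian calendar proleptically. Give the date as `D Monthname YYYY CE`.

11 February 975 CE

For dates in this range the Gregorian date is 5 days ahead of the Julian.
6 February 975 Julian + 5 days → 11 February 975 Gregorian.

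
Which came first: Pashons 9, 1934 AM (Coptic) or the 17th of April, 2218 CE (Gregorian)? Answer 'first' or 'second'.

second

Converting both to JDN: 2531306 vs 2531274; the smaller is the second.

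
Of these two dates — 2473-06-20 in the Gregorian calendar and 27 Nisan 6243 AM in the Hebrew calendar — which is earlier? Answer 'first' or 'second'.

Converting both to JDN: 2624476 vs 2628081; the smaller is the first.

first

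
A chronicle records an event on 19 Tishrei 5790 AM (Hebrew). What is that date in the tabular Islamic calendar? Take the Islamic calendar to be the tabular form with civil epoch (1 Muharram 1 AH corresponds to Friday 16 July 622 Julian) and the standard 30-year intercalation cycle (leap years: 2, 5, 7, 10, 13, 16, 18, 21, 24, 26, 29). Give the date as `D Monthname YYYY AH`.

Both dates share Julian Day Number 2462408; in the tabular Islamic calendar that is 19 Jumada al-Awwal 1451 AH.

19 Jumada al-Awwal 1451 AH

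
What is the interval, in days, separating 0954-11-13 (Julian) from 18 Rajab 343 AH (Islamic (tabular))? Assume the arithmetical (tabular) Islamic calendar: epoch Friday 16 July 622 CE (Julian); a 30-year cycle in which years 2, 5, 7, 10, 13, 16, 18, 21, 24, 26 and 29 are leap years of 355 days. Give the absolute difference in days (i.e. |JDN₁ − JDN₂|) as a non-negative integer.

4

First date → JDN 2069823; second date → JDN 2069827.
The interval is |2069823 − 2069827| = 4 days.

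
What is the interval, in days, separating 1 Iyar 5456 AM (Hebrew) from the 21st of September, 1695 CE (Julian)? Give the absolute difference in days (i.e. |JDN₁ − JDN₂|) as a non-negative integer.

JDN of the first date = 2340635.
JDN of the second date = 2340420.
|2340420 − 2340635| = 215.

215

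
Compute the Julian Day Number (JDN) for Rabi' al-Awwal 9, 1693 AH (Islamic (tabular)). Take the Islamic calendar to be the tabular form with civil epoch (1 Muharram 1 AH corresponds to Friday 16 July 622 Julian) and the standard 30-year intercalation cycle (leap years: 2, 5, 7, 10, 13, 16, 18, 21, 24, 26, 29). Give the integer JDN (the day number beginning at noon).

Equivalently 6 May 2264 (Gregorian).
JDN 2400001 is 17 November 1858 CE (Gregorian), MJD 0; the target day is +148094 days from there, so JDN = 2548095.

2548095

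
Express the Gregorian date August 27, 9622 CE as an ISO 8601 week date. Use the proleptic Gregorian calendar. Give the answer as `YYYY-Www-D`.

The weekday is Saturday (ISO weekday 6).
That Saturday belongs to ISO week 34 of ISO year 9622.

9622-W34-6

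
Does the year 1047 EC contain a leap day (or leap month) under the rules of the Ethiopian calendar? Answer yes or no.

yes

1047 mod 4 = 3; in the Ethiopian calendar a year is leap when year mod 4 = 3, so it is a leap year.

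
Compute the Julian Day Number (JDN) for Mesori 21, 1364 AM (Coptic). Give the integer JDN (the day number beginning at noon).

2323216

In the Gregorian calendar the same day is 24 August 1648.
JDN 2400001 is 17 November 1858 CE (Gregorian), MJD 0; the target day is −76785 days from there, so JDN = 2323216.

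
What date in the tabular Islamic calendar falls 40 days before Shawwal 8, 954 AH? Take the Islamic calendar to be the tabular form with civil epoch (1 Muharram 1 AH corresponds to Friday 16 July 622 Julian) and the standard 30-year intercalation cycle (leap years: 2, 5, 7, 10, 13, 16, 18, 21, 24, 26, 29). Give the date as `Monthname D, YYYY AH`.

Sha'ban 27, 954 AH

The starting date is JDN 2286424; 2286424 − 40 = 2286384.
JDN 2286384 corresponds to Sha'ban 27, 954 AH.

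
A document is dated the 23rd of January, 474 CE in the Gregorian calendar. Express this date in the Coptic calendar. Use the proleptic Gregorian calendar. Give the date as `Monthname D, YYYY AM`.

Tobi 27, 190 AM

Both dates share Julian Day Number 1894208; in the Coptic calendar that is 27 Tobi 190 AM.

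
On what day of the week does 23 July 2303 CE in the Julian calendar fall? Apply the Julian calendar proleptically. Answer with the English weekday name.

In the Gregorian calendar this is 8 August 2303 (JDN 2562432).
Since JDN mod 7 = 5 (0 = Monday), the day is Saturday.

Saturday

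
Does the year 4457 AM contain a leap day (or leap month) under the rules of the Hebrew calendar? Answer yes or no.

Hebrew year 4457 is year 11 of its 19-year Metonic cycle; leap years are at positions 3, 6, 8, 11, 14, 17, 19, so it is a leap year (13 months).

yes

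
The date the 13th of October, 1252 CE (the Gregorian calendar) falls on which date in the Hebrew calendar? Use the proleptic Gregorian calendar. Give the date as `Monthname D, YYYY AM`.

Cheshvan 2, 5013 AM

Julian Day Number of the source date = 2178630.
Converting JDN 2178630 to the Hebrew calendar gives 2 Cheshvan 5013 AM.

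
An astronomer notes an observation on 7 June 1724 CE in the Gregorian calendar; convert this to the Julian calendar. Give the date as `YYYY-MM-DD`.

For dates in this range the Gregorian date is 11 days ahead of the Julian.
7 June 1724 Gregorian − 11 days → 27 May 1724 Julian.

1724-05-27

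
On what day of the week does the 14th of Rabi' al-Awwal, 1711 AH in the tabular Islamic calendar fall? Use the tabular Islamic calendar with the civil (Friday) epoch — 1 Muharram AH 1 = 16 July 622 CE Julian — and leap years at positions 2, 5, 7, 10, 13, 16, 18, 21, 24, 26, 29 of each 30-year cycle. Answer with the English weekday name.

Equivalently 28 October 2281 Gregorian, JDN 2554479.
Since JDN mod 7 = 4 (0 = Monday), the day is Friday.

Friday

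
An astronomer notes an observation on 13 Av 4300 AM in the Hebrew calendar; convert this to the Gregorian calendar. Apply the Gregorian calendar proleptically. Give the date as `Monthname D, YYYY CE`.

Both dates share Julian Day Number 1918506; in the Gregorian calendar that is 3 August 540 CE.

August 3, 540 CE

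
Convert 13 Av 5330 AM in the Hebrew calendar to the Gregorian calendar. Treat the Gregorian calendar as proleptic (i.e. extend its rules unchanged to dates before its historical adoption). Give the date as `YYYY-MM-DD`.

1570-07-25

Julian Day Number of the source date = 2294696.
Converting JDN 2294696 to the Gregorian calendar gives 25 July 1570 CE.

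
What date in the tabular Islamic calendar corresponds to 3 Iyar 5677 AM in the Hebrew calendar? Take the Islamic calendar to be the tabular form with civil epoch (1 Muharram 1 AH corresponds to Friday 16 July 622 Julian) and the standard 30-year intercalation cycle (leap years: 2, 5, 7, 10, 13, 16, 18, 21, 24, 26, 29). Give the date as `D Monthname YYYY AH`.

Julian Day Number of the source date = 2421344.
Converting JDN 2421344 to the tabular Islamic calendar gives 3 Rajab 1335 AH.

3 Rajab 1335 AH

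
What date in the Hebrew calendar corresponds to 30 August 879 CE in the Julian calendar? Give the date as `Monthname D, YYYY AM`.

The source date corresponds to 3 September 879 in the proleptic Gregorian calendar (JDN 2042354).
That day falls on 8 Elul 4639 AM in the Hebrew calendar.

Elul 8, 4639 AM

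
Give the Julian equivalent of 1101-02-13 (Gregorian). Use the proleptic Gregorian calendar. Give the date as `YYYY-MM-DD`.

At this point the Julian calendar is 7 days behind the Gregorian.
13 February 1101 Gregorian − 7 days → 6 February 1101 Julian.

1101-02-06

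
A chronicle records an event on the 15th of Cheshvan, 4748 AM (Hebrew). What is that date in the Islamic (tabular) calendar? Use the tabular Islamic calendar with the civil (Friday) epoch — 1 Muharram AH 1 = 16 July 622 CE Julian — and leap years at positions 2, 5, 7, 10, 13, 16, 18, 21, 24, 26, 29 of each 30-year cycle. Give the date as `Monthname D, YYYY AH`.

Both dates share Julian Day Number 2081842; in the tabular Islamic calendar that is 13 Jumada al-Thani 377 AH.

Jumada al-Thani 13, 377 AH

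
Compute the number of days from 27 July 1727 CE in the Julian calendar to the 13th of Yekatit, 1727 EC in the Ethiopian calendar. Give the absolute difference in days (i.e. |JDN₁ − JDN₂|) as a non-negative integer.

JDN of the first date = 2352052.
JDN of the second date = 2354804.
|2354804 − 2352052| = 2752.

2752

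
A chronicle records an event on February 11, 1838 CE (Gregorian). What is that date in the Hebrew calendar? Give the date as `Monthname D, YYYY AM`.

Julian Day Number of the source date = 2392417.
Converting JDN 2392417 to the Hebrew calendar gives 16 Shevat 5598 AM.

Shevat 16, 5598 AM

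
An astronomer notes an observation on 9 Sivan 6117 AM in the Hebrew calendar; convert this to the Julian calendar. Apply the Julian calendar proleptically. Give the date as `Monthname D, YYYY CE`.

Julian Day Number of the source date = 2582085.
Converting JDN 2582085 to the Julian calendar gives 13 May 2357 CE.

May 13, 2357 CE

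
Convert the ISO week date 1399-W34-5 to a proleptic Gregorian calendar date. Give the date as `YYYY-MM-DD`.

ISO week 1 of 1399 is the week containing the first Thursday of 1399.
Week 34, day 5 (Friday) lands on 1399-08-23.

1399-08-23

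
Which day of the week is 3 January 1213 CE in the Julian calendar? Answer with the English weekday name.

Equivalently 10 January 1213 Gregorian, JDN 2164109.
2164109 ≡ 3 (mod 7); counting from Monday = 0 gives Thursday.

Thursday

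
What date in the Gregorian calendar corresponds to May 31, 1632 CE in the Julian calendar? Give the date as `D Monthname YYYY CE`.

At this point the Julian calendar is 10 days behind the Gregorian.
31 May 1632 Julian + 10 days → 10 June 1632 Gregorian.

10 June 1632 CE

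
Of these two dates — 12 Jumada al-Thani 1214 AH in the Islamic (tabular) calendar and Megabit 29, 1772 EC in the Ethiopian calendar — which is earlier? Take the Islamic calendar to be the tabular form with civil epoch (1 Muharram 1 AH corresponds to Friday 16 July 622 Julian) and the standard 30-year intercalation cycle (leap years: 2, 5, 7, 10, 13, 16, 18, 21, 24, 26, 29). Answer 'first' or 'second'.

First date → JDN 2378446; second date → JDN 2371287.
JDN 2371287 < JDN 2378446, so the second date is earlier.

second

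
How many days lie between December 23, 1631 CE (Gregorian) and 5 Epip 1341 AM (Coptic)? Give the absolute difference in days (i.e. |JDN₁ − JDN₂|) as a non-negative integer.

2358

JDN of the first date = 2317127.
JDN of the second date = 2314769.
|2314769 − 2317127| = 2358.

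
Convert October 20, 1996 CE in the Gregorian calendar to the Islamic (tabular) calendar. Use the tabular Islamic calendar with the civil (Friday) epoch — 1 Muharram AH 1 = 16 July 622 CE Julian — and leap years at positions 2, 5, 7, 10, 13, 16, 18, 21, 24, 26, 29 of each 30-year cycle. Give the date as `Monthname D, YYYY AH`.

Jumada al-Thani 7, 1417 AH

Both dates share Julian Day Number 2450377; in the tabular Islamic calendar that is 7 Jumada al-Thani 1417 AH.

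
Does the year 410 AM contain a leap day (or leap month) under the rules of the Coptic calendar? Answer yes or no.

410 mod 4 = 2; in the Coptic calendar a year is leap when year mod 4 = 3, so it is a common year.

no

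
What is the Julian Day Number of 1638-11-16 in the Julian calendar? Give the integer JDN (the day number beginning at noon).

2319657

Equivalently 26 November 1638 (Gregorian).
JDN 2400001 is 17 November 1858 CE (Gregorian), MJD 0; the target day is −80344 days from there, so JDN = 2319657.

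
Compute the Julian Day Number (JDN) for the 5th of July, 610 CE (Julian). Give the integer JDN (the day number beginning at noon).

In the proleptic Gregorian calendar the same day is 8 July 610.
JDN 2299161 is 15 October 1582 CE (Gregorian); the target day is −355115 days from there, so JDN = 1944046.

1944046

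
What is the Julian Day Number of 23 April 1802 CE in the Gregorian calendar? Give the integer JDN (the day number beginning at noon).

2379339

JDN 2451545 is 1 January 2000 CE (Gregorian); the target day is −72206 days from there, so JDN = 2379339.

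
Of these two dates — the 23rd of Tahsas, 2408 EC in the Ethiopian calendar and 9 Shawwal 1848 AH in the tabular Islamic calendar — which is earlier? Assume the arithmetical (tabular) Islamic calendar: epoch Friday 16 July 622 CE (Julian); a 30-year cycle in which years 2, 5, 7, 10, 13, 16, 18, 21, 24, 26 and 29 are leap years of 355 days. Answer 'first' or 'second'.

second

Converting both to JDN: 2603490 vs 2603229; the smaller is the second.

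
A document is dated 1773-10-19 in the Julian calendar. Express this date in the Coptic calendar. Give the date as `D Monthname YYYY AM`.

The source date corresponds to 30 October 1773 in the Gregorian calendar (JDN 2368938).
That day falls on 22 Paopi 1490 AM in the Coptic calendar.

22 Paopi 1490 AM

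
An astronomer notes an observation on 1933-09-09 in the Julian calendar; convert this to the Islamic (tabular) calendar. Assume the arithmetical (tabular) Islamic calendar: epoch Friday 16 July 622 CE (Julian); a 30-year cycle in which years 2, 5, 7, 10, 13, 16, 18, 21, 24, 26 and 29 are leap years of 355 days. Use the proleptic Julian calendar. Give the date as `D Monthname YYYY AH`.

The source date corresponds to 22 September 1933 in the Gregorian calendar (JDN 2427338).
That day falls on 2 Jumada al-Thani 1352 AH in the tabular Islamic calendar.

2 Jumada al-Thani 1352 AH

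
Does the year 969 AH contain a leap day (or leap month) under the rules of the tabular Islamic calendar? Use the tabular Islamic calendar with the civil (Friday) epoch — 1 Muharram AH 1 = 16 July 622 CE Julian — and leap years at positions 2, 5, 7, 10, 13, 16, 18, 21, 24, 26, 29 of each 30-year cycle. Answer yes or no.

no

Year 969 AH is year 9 of its 30-year cycle; leap positions are 2, 5, 7, 10, 13, 16, 18, 21, 24, 26, 29, so it is a common year (354 days).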